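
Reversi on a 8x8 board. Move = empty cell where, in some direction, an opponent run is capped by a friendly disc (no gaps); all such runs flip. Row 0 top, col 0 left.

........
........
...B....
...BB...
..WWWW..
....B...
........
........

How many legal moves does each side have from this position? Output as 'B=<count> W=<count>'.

Answer: B=7 W=8

Derivation:
-- B to move --
(3,1): no bracket -> illegal
(3,2): flips 1 -> legal
(3,5): no bracket -> illegal
(3,6): flips 1 -> legal
(4,1): no bracket -> illegal
(4,6): no bracket -> illegal
(5,1): flips 1 -> legal
(5,2): flips 1 -> legal
(5,3): flips 1 -> legal
(5,5): flips 1 -> legal
(5,6): flips 1 -> legal
B mobility = 7
-- W to move --
(1,2): flips 2 -> legal
(1,3): flips 2 -> legal
(1,4): no bracket -> illegal
(2,2): flips 1 -> legal
(2,4): flips 2 -> legal
(2,5): flips 1 -> legal
(3,2): no bracket -> illegal
(3,5): no bracket -> illegal
(5,3): no bracket -> illegal
(5,5): no bracket -> illegal
(6,3): flips 1 -> legal
(6,4): flips 1 -> legal
(6,5): flips 1 -> legal
W mobility = 8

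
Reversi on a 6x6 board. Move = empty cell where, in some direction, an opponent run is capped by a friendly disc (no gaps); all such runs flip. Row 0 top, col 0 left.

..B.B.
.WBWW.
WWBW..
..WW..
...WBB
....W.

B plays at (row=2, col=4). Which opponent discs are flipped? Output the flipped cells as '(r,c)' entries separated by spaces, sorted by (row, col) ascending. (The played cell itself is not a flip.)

Dir NW: opp run (1,3) capped by B -> flip
Dir N: opp run (1,4) capped by B -> flip
Dir NE: first cell '.' (not opp) -> no flip
Dir W: opp run (2,3) capped by B -> flip
Dir E: first cell '.' (not opp) -> no flip
Dir SW: opp run (3,3), next='.' -> no flip
Dir S: first cell '.' (not opp) -> no flip
Dir SE: first cell '.' (not opp) -> no flip

Answer: (1,3) (1,4) (2,3)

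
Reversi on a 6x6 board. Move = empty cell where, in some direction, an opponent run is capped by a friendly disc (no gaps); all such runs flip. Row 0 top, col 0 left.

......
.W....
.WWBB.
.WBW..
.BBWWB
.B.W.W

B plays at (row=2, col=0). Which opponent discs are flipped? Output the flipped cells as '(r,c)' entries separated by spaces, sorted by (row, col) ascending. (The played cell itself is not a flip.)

Answer: (2,1) (2,2) (3,1)

Derivation:
Dir NW: edge -> no flip
Dir N: first cell '.' (not opp) -> no flip
Dir NE: opp run (1,1), next='.' -> no flip
Dir W: edge -> no flip
Dir E: opp run (2,1) (2,2) capped by B -> flip
Dir SW: edge -> no flip
Dir S: first cell '.' (not opp) -> no flip
Dir SE: opp run (3,1) capped by B -> flip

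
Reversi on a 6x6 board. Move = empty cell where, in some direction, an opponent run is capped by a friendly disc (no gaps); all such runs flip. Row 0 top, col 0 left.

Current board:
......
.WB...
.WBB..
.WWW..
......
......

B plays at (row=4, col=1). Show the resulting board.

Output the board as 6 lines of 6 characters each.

Answer: ......
.WB...
.WBB..
.WBW..
.B....
......

Derivation:
Place B at (4,1); scan 8 dirs for brackets.
Dir NW: first cell '.' (not opp) -> no flip
Dir N: opp run (3,1) (2,1) (1,1), next='.' -> no flip
Dir NE: opp run (3,2) capped by B -> flip
Dir W: first cell '.' (not opp) -> no flip
Dir E: first cell '.' (not opp) -> no flip
Dir SW: first cell '.' (not opp) -> no flip
Dir S: first cell '.' (not opp) -> no flip
Dir SE: first cell '.' (not opp) -> no flip
All flips: (3,2)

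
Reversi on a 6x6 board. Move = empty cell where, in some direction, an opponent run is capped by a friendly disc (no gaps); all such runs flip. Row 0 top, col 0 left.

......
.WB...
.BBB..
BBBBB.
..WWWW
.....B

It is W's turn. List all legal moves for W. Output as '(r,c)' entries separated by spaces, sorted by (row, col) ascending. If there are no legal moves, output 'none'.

(0,1): flips 3 -> legal
(0,2): flips 3 -> legal
(0,3): no bracket -> illegal
(1,0): flips 2 -> legal
(1,3): flips 3 -> legal
(1,4): no bracket -> illegal
(2,0): flips 1 -> legal
(2,4): flips 2 -> legal
(2,5): flips 1 -> legal
(3,5): no bracket -> illegal
(4,0): no bracket -> illegal
(4,1): flips 2 -> legal
(5,4): no bracket -> illegal

Answer: (0,1) (0,2) (1,0) (1,3) (2,0) (2,4) (2,5) (4,1)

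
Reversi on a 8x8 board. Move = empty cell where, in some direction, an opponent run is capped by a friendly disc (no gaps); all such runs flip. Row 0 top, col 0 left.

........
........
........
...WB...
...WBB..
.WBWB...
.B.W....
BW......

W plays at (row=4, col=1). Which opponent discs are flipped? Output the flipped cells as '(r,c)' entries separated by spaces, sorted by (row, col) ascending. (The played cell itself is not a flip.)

Answer: (5,2)

Derivation:
Dir NW: first cell '.' (not opp) -> no flip
Dir N: first cell '.' (not opp) -> no flip
Dir NE: first cell '.' (not opp) -> no flip
Dir W: first cell '.' (not opp) -> no flip
Dir E: first cell '.' (not opp) -> no flip
Dir SW: first cell '.' (not opp) -> no flip
Dir S: first cell 'W' (not opp) -> no flip
Dir SE: opp run (5,2) capped by W -> flip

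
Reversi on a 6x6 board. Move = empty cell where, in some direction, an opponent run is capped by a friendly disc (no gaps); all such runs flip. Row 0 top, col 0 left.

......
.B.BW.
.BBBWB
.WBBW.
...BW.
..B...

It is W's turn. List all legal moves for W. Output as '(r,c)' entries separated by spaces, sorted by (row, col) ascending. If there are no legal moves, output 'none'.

(0,0): flips 3 -> legal
(0,1): flips 2 -> legal
(0,2): flips 1 -> legal
(0,3): no bracket -> illegal
(0,4): flips 2 -> legal
(1,0): no bracket -> illegal
(1,2): flips 2 -> legal
(1,5): no bracket -> illegal
(2,0): flips 3 -> legal
(3,0): no bracket -> illegal
(3,5): no bracket -> illegal
(4,1): flips 2 -> legal
(4,2): flips 2 -> legal
(5,1): no bracket -> illegal
(5,3): no bracket -> illegal
(5,4): no bracket -> illegal

Answer: (0,0) (0,1) (0,2) (0,4) (1,2) (2,0) (4,1) (4,2)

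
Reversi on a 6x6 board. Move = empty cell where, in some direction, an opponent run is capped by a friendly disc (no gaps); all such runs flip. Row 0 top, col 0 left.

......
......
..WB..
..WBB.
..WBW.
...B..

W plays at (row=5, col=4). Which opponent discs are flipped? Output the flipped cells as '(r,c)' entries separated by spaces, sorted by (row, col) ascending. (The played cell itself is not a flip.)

Dir NW: opp run (4,3) capped by W -> flip
Dir N: first cell 'W' (not opp) -> no flip
Dir NE: first cell '.' (not opp) -> no flip
Dir W: opp run (5,3), next='.' -> no flip
Dir E: first cell '.' (not opp) -> no flip
Dir SW: edge -> no flip
Dir S: edge -> no flip
Dir SE: edge -> no flip

Answer: (4,3)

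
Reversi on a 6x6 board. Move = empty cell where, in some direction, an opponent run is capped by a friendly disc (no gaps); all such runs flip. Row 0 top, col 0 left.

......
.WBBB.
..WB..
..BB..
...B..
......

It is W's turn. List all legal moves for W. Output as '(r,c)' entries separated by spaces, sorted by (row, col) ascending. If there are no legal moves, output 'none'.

(0,1): no bracket -> illegal
(0,2): flips 1 -> legal
(0,3): no bracket -> illegal
(0,4): flips 1 -> legal
(0,5): no bracket -> illegal
(1,5): flips 3 -> legal
(2,1): no bracket -> illegal
(2,4): flips 1 -> legal
(2,5): no bracket -> illegal
(3,1): no bracket -> illegal
(3,4): no bracket -> illegal
(4,1): no bracket -> illegal
(4,2): flips 1 -> legal
(4,4): flips 1 -> legal
(5,2): no bracket -> illegal
(5,3): no bracket -> illegal
(5,4): no bracket -> illegal

Answer: (0,2) (0,4) (1,5) (2,4) (4,2) (4,4)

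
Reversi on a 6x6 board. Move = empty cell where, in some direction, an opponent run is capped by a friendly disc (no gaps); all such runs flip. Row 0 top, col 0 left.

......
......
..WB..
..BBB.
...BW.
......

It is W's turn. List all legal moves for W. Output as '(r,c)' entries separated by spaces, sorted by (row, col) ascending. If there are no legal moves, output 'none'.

Answer: (2,4) (4,2)

Derivation:
(1,2): no bracket -> illegal
(1,3): no bracket -> illegal
(1,4): no bracket -> illegal
(2,1): no bracket -> illegal
(2,4): flips 2 -> legal
(2,5): no bracket -> illegal
(3,1): no bracket -> illegal
(3,5): no bracket -> illegal
(4,1): no bracket -> illegal
(4,2): flips 2 -> legal
(4,5): no bracket -> illegal
(5,2): no bracket -> illegal
(5,3): no bracket -> illegal
(5,4): no bracket -> illegal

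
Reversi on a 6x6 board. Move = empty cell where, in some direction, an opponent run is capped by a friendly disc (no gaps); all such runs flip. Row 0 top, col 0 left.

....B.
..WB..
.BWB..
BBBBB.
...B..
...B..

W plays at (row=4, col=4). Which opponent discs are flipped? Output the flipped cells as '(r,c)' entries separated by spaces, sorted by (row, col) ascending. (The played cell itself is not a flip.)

Dir NW: opp run (3,3) capped by W -> flip
Dir N: opp run (3,4), next='.' -> no flip
Dir NE: first cell '.' (not opp) -> no flip
Dir W: opp run (4,3), next='.' -> no flip
Dir E: first cell '.' (not opp) -> no flip
Dir SW: opp run (5,3), next=edge -> no flip
Dir S: first cell '.' (not opp) -> no flip
Dir SE: first cell '.' (not opp) -> no flip

Answer: (3,3)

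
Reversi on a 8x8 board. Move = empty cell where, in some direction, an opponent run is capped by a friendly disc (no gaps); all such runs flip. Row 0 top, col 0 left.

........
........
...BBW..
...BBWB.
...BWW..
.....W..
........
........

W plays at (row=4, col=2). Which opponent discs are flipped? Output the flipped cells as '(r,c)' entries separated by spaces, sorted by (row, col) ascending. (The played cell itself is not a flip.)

Answer: (4,3)

Derivation:
Dir NW: first cell '.' (not opp) -> no flip
Dir N: first cell '.' (not opp) -> no flip
Dir NE: opp run (3,3) (2,4), next='.' -> no flip
Dir W: first cell '.' (not opp) -> no flip
Dir E: opp run (4,3) capped by W -> flip
Dir SW: first cell '.' (not opp) -> no flip
Dir S: first cell '.' (not opp) -> no flip
Dir SE: first cell '.' (not opp) -> no flip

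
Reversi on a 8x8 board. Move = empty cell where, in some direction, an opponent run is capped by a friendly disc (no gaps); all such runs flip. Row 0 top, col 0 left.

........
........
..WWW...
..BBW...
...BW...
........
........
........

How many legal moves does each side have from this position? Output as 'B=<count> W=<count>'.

-- B to move --
(1,1): flips 1 -> legal
(1,2): flips 1 -> legal
(1,3): flips 1 -> legal
(1,4): flips 1 -> legal
(1,5): flips 1 -> legal
(2,1): no bracket -> illegal
(2,5): flips 1 -> legal
(3,1): no bracket -> illegal
(3,5): flips 1 -> legal
(4,5): flips 1 -> legal
(5,3): no bracket -> illegal
(5,4): no bracket -> illegal
(5,5): flips 1 -> legal
B mobility = 9
-- W to move --
(2,1): no bracket -> illegal
(3,1): flips 2 -> legal
(4,1): flips 1 -> legal
(4,2): flips 3 -> legal
(5,2): flips 1 -> legal
(5,3): flips 2 -> legal
(5,4): no bracket -> illegal
W mobility = 5

Answer: B=9 W=5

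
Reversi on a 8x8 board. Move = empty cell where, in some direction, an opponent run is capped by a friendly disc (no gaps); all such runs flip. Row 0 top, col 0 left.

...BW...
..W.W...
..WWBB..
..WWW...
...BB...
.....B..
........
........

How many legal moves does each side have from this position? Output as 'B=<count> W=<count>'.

-- B to move --
(0,1): no bracket -> illegal
(0,2): no bracket -> illegal
(0,5): flips 1 -> legal
(1,1): flips 2 -> legal
(1,3): flips 2 -> legal
(1,5): no bracket -> illegal
(2,1): flips 4 -> legal
(3,1): no bracket -> illegal
(3,5): no bracket -> illegal
(4,1): no bracket -> illegal
(4,2): flips 1 -> legal
(4,5): no bracket -> illegal
B mobility = 5
-- W to move --
(0,2): flips 1 -> legal
(1,3): no bracket -> illegal
(1,5): flips 1 -> legal
(1,6): flips 1 -> legal
(2,6): flips 2 -> legal
(3,5): no bracket -> illegal
(3,6): flips 1 -> legal
(4,2): no bracket -> illegal
(4,5): no bracket -> illegal
(4,6): no bracket -> illegal
(5,2): flips 1 -> legal
(5,3): flips 1 -> legal
(5,4): flips 2 -> legal
(5,6): no bracket -> illegal
(6,4): no bracket -> illegal
(6,5): no bracket -> illegal
(6,6): flips 2 -> legal
W mobility = 9

Answer: B=5 W=9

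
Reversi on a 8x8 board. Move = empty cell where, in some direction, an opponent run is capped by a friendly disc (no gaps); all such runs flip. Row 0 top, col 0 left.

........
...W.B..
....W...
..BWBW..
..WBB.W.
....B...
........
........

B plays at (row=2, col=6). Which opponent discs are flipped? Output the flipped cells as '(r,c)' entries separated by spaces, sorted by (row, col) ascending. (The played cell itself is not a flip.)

Answer: (3,5)

Derivation:
Dir NW: first cell 'B' (not opp) -> no flip
Dir N: first cell '.' (not opp) -> no flip
Dir NE: first cell '.' (not opp) -> no flip
Dir W: first cell '.' (not opp) -> no flip
Dir E: first cell '.' (not opp) -> no flip
Dir SW: opp run (3,5) capped by B -> flip
Dir S: first cell '.' (not opp) -> no flip
Dir SE: first cell '.' (not opp) -> no flip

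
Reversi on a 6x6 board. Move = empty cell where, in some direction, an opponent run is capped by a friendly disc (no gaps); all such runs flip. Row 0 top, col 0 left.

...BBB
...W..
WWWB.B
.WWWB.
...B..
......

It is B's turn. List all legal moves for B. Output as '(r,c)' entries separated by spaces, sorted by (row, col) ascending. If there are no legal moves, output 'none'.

Answer: (1,0) (3,0) (4,0) (4,1)

Derivation:
(0,2): no bracket -> illegal
(1,0): flips 2 -> legal
(1,1): no bracket -> illegal
(1,2): no bracket -> illegal
(1,4): no bracket -> illegal
(2,4): no bracket -> illegal
(3,0): flips 3 -> legal
(4,0): flips 3 -> legal
(4,1): flips 1 -> legal
(4,2): no bracket -> illegal
(4,4): no bracket -> illegal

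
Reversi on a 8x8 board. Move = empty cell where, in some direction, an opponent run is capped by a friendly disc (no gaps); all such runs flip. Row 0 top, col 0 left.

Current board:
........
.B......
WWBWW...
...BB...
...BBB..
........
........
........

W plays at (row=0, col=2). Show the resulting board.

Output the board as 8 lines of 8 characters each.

Answer: ..W.....
.W......
WWBWW...
...BB...
...BBB..
........
........
........

Derivation:
Place W at (0,2); scan 8 dirs for brackets.
Dir NW: edge -> no flip
Dir N: edge -> no flip
Dir NE: edge -> no flip
Dir W: first cell '.' (not opp) -> no flip
Dir E: first cell '.' (not opp) -> no flip
Dir SW: opp run (1,1) capped by W -> flip
Dir S: first cell '.' (not opp) -> no flip
Dir SE: first cell '.' (not opp) -> no flip
All flips: (1,1)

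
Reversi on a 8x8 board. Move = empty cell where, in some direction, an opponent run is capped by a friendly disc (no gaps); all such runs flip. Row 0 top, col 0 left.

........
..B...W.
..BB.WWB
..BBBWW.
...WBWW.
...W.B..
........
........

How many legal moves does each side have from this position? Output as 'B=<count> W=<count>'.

Answer: B=13 W=6

Derivation:
-- B to move --
(0,5): flips 1 -> legal
(0,6): no bracket -> illegal
(0,7): flips 2 -> legal
(1,4): no bracket -> illegal
(1,5): flips 3 -> legal
(1,7): flips 2 -> legal
(2,4): flips 2 -> legal
(3,7): flips 3 -> legal
(4,2): flips 1 -> legal
(4,7): flips 2 -> legal
(5,2): flips 1 -> legal
(5,4): flips 3 -> legal
(5,6): flips 1 -> legal
(5,7): no bracket -> illegal
(6,2): flips 1 -> legal
(6,3): flips 2 -> legal
(6,4): no bracket -> illegal
B mobility = 13
-- W to move --
(0,1): flips 3 -> legal
(0,2): no bracket -> illegal
(0,3): no bracket -> illegal
(1,1): no bracket -> illegal
(1,3): flips 2 -> legal
(1,4): no bracket -> illegal
(1,7): no bracket -> illegal
(2,1): flips 1 -> legal
(2,4): no bracket -> illegal
(3,1): flips 3 -> legal
(3,7): no bracket -> illegal
(4,1): no bracket -> illegal
(4,2): no bracket -> illegal
(5,4): no bracket -> illegal
(5,6): no bracket -> illegal
(6,4): flips 1 -> legal
(6,5): flips 1 -> legal
(6,6): no bracket -> illegal
W mobility = 6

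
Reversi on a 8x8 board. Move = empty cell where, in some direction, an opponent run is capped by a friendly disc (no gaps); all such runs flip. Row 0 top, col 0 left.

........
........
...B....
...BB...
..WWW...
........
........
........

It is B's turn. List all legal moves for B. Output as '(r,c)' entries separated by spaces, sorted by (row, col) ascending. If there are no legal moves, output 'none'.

Answer: (5,1) (5,2) (5,3) (5,4) (5,5)

Derivation:
(3,1): no bracket -> illegal
(3,2): no bracket -> illegal
(3,5): no bracket -> illegal
(4,1): no bracket -> illegal
(4,5): no bracket -> illegal
(5,1): flips 1 -> legal
(5,2): flips 1 -> legal
(5,3): flips 1 -> legal
(5,4): flips 1 -> legal
(5,5): flips 1 -> legal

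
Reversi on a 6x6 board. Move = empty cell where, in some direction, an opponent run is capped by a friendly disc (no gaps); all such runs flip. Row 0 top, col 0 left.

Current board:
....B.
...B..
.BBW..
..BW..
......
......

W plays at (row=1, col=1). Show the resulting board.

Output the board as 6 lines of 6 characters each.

Answer: ....B.
.W.B..
.BWW..
..BW..
......
......

Derivation:
Place W at (1,1); scan 8 dirs for brackets.
Dir NW: first cell '.' (not opp) -> no flip
Dir N: first cell '.' (not opp) -> no flip
Dir NE: first cell '.' (not opp) -> no flip
Dir W: first cell '.' (not opp) -> no flip
Dir E: first cell '.' (not opp) -> no flip
Dir SW: first cell '.' (not opp) -> no flip
Dir S: opp run (2,1), next='.' -> no flip
Dir SE: opp run (2,2) capped by W -> flip
All flips: (2,2)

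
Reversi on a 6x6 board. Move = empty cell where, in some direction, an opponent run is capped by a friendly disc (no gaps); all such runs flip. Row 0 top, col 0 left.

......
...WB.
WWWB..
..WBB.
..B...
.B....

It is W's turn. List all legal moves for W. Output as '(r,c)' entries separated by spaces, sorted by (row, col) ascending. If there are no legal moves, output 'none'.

(0,3): no bracket -> illegal
(0,4): no bracket -> illegal
(0,5): flips 2 -> legal
(1,2): no bracket -> illegal
(1,5): flips 1 -> legal
(2,4): flips 1 -> legal
(2,5): no bracket -> illegal
(3,1): no bracket -> illegal
(3,5): flips 2 -> legal
(4,0): no bracket -> illegal
(4,1): no bracket -> illegal
(4,3): flips 2 -> legal
(4,4): flips 1 -> legal
(4,5): no bracket -> illegal
(5,0): no bracket -> illegal
(5,2): flips 1 -> legal
(5,3): no bracket -> illegal

Answer: (0,5) (1,5) (2,4) (3,5) (4,3) (4,4) (5,2)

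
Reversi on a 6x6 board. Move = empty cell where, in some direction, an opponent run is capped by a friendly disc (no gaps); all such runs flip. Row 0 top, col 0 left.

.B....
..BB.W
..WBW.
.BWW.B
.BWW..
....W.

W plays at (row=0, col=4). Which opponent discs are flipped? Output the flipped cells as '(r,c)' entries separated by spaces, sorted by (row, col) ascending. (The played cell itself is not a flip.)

Dir NW: edge -> no flip
Dir N: edge -> no flip
Dir NE: edge -> no flip
Dir W: first cell '.' (not opp) -> no flip
Dir E: first cell '.' (not opp) -> no flip
Dir SW: opp run (1,3) capped by W -> flip
Dir S: first cell '.' (not opp) -> no flip
Dir SE: first cell 'W' (not opp) -> no flip

Answer: (1,3)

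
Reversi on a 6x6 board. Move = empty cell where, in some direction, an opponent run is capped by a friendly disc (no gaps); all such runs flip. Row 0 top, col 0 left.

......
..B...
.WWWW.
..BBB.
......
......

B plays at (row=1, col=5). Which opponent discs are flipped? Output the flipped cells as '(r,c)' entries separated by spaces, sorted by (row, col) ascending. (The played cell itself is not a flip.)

Answer: (2,4)

Derivation:
Dir NW: first cell '.' (not opp) -> no flip
Dir N: first cell '.' (not opp) -> no flip
Dir NE: edge -> no flip
Dir W: first cell '.' (not opp) -> no flip
Dir E: edge -> no flip
Dir SW: opp run (2,4) capped by B -> flip
Dir S: first cell '.' (not opp) -> no flip
Dir SE: edge -> no flip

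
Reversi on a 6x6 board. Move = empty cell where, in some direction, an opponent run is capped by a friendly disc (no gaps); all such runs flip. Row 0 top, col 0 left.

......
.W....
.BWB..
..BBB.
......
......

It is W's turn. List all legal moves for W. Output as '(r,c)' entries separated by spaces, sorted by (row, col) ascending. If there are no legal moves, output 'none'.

Answer: (2,0) (2,4) (3,1) (4,2) (4,4)

Derivation:
(1,0): no bracket -> illegal
(1,2): no bracket -> illegal
(1,3): no bracket -> illegal
(1,4): no bracket -> illegal
(2,0): flips 1 -> legal
(2,4): flips 1 -> legal
(2,5): no bracket -> illegal
(3,0): no bracket -> illegal
(3,1): flips 1 -> legal
(3,5): no bracket -> illegal
(4,1): no bracket -> illegal
(4,2): flips 1 -> legal
(4,3): no bracket -> illegal
(4,4): flips 1 -> legal
(4,5): no bracket -> illegal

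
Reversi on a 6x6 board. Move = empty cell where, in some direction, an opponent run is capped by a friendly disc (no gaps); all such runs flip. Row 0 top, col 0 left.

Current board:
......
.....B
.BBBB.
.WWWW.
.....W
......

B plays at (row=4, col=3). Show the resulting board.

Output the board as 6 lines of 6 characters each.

Answer: ......
.....B
.BBBB.
.WBBW.
...B.W
......

Derivation:
Place B at (4,3); scan 8 dirs for brackets.
Dir NW: opp run (3,2) capped by B -> flip
Dir N: opp run (3,3) capped by B -> flip
Dir NE: opp run (3,4), next='.' -> no flip
Dir W: first cell '.' (not opp) -> no flip
Dir E: first cell '.' (not opp) -> no flip
Dir SW: first cell '.' (not opp) -> no flip
Dir S: first cell '.' (not opp) -> no flip
Dir SE: first cell '.' (not opp) -> no flip
All flips: (3,2) (3,3)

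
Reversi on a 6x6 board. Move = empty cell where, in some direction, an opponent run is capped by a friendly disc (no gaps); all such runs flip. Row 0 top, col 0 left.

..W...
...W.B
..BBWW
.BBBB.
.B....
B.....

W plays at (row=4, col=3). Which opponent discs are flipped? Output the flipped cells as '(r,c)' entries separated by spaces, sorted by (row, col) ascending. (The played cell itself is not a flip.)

Dir NW: opp run (3,2), next='.' -> no flip
Dir N: opp run (3,3) (2,3) capped by W -> flip
Dir NE: opp run (3,4) capped by W -> flip
Dir W: first cell '.' (not opp) -> no flip
Dir E: first cell '.' (not opp) -> no flip
Dir SW: first cell '.' (not opp) -> no flip
Dir S: first cell '.' (not opp) -> no flip
Dir SE: first cell '.' (not opp) -> no flip

Answer: (2,3) (3,3) (3,4)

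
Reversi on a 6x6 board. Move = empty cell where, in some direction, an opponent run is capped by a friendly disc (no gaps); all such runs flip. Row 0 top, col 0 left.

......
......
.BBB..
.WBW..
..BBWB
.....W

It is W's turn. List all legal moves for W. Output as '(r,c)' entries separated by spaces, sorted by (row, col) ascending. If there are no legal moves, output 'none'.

Answer: (1,1) (1,3) (3,5) (4,1) (5,1) (5,3)

Derivation:
(1,0): no bracket -> illegal
(1,1): flips 2 -> legal
(1,2): no bracket -> illegal
(1,3): flips 2 -> legal
(1,4): no bracket -> illegal
(2,0): no bracket -> illegal
(2,4): no bracket -> illegal
(3,0): no bracket -> illegal
(3,4): no bracket -> illegal
(3,5): flips 1 -> legal
(4,1): flips 2 -> legal
(5,1): flips 1 -> legal
(5,2): no bracket -> illegal
(5,3): flips 2 -> legal
(5,4): no bracket -> illegal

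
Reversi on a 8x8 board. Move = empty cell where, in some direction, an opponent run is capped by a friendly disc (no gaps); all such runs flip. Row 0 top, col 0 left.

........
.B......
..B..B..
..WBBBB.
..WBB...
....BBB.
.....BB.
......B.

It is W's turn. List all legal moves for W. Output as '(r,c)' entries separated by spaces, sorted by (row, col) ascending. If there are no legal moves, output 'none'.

Answer: (1,2) (2,4) (3,7) (4,5)

Derivation:
(0,0): no bracket -> illegal
(0,1): no bracket -> illegal
(0,2): no bracket -> illegal
(1,0): no bracket -> illegal
(1,2): flips 1 -> legal
(1,3): no bracket -> illegal
(1,4): no bracket -> illegal
(1,5): no bracket -> illegal
(1,6): no bracket -> illegal
(2,0): no bracket -> illegal
(2,1): no bracket -> illegal
(2,3): no bracket -> illegal
(2,4): flips 1 -> legal
(2,6): no bracket -> illegal
(2,7): no bracket -> illegal
(3,1): no bracket -> illegal
(3,7): flips 4 -> legal
(4,5): flips 2 -> legal
(4,6): no bracket -> illegal
(4,7): no bracket -> illegal
(5,2): no bracket -> illegal
(5,3): no bracket -> illegal
(5,7): no bracket -> illegal
(6,3): no bracket -> illegal
(6,4): no bracket -> illegal
(6,7): no bracket -> illegal
(7,4): no bracket -> illegal
(7,5): no bracket -> illegal
(7,7): no bracket -> illegal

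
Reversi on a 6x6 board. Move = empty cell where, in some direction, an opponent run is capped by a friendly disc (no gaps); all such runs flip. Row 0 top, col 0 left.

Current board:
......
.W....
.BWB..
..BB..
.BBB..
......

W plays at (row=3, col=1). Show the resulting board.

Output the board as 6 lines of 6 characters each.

Place W at (3,1); scan 8 dirs for brackets.
Dir NW: first cell '.' (not opp) -> no flip
Dir N: opp run (2,1) capped by W -> flip
Dir NE: first cell 'W' (not opp) -> no flip
Dir W: first cell '.' (not opp) -> no flip
Dir E: opp run (3,2) (3,3), next='.' -> no flip
Dir SW: first cell '.' (not opp) -> no flip
Dir S: opp run (4,1), next='.' -> no flip
Dir SE: opp run (4,2), next='.' -> no flip
All flips: (2,1)

Answer: ......
.W....
.WWB..
.WBB..
.BBB..
......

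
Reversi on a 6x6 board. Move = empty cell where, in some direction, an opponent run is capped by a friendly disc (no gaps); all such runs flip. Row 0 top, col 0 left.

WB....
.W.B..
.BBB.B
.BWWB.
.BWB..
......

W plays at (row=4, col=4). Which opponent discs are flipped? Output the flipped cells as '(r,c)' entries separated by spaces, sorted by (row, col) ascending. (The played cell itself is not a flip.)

Answer: (4,3)

Derivation:
Dir NW: first cell 'W' (not opp) -> no flip
Dir N: opp run (3,4), next='.' -> no flip
Dir NE: first cell '.' (not opp) -> no flip
Dir W: opp run (4,3) capped by W -> flip
Dir E: first cell '.' (not opp) -> no flip
Dir SW: first cell '.' (not opp) -> no flip
Dir S: first cell '.' (not opp) -> no flip
Dir SE: first cell '.' (not opp) -> no flip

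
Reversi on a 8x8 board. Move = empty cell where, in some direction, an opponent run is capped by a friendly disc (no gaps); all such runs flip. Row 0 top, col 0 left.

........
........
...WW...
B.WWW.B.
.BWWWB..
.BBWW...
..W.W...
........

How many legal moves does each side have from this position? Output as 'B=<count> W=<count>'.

Answer: B=9 W=7

Derivation:
-- B to move --
(1,2): flips 2 -> legal
(1,3): no bracket -> illegal
(1,4): flips 2 -> legal
(1,5): flips 3 -> legal
(2,1): no bracket -> illegal
(2,2): flips 2 -> legal
(2,5): flips 2 -> legal
(3,1): no bracket -> illegal
(3,5): no bracket -> illegal
(5,5): flips 2 -> legal
(6,1): no bracket -> illegal
(6,3): flips 1 -> legal
(6,5): no bracket -> illegal
(7,1): no bracket -> illegal
(7,2): flips 1 -> legal
(7,3): flips 1 -> legal
(7,4): no bracket -> illegal
(7,5): no bracket -> illegal
B mobility = 9
-- W to move --
(2,0): no bracket -> illegal
(2,1): no bracket -> illegal
(2,5): no bracket -> illegal
(2,6): no bracket -> illegal
(2,7): flips 2 -> legal
(3,1): no bracket -> illegal
(3,5): no bracket -> illegal
(3,7): no bracket -> illegal
(4,0): flips 2 -> legal
(4,6): flips 1 -> legal
(4,7): no bracket -> illegal
(5,0): flips 3 -> legal
(5,5): no bracket -> illegal
(5,6): flips 1 -> legal
(6,0): flips 1 -> legal
(6,1): flips 1 -> legal
(6,3): no bracket -> illegal
W mobility = 7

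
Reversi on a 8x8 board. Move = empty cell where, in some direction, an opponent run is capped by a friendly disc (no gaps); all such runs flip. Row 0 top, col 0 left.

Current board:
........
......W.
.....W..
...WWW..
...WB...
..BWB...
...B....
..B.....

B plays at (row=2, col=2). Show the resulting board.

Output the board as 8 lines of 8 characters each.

Place B at (2,2); scan 8 dirs for brackets.
Dir NW: first cell '.' (not opp) -> no flip
Dir N: first cell '.' (not opp) -> no flip
Dir NE: first cell '.' (not opp) -> no flip
Dir W: first cell '.' (not opp) -> no flip
Dir E: first cell '.' (not opp) -> no flip
Dir SW: first cell '.' (not opp) -> no flip
Dir S: first cell '.' (not opp) -> no flip
Dir SE: opp run (3,3) capped by B -> flip
All flips: (3,3)

Answer: ........
......W.
..B..W..
...BWW..
...WB...
..BWB...
...B....
..B.....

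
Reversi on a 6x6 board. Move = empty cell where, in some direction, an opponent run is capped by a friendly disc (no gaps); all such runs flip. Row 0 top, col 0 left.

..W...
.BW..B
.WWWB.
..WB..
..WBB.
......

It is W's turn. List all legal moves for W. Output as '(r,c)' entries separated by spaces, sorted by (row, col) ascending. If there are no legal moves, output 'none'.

Answer: (0,0) (0,1) (1,0) (2,0) (2,5) (3,4) (4,5) (5,3) (5,4) (5,5)

Derivation:
(0,0): flips 1 -> legal
(0,1): flips 1 -> legal
(0,4): no bracket -> illegal
(0,5): no bracket -> illegal
(1,0): flips 1 -> legal
(1,3): no bracket -> illegal
(1,4): no bracket -> illegal
(2,0): flips 1 -> legal
(2,5): flips 1 -> legal
(3,4): flips 1 -> legal
(3,5): no bracket -> illegal
(4,5): flips 2 -> legal
(5,2): no bracket -> illegal
(5,3): flips 2 -> legal
(5,4): flips 1 -> legal
(5,5): flips 2 -> legal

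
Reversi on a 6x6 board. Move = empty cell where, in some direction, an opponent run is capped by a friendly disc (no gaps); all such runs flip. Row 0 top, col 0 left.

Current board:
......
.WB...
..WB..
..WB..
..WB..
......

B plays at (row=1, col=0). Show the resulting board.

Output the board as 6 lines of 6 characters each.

Place B at (1,0); scan 8 dirs for brackets.
Dir NW: edge -> no flip
Dir N: first cell '.' (not opp) -> no flip
Dir NE: first cell '.' (not opp) -> no flip
Dir W: edge -> no flip
Dir E: opp run (1,1) capped by B -> flip
Dir SW: edge -> no flip
Dir S: first cell '.' (not opp) -> no flip
Dir SE: first cell '.' (not opp) -> no flip
All flips: (1,1)

Answer: ......
BBB...
..WB..
..WB..
..WB..
......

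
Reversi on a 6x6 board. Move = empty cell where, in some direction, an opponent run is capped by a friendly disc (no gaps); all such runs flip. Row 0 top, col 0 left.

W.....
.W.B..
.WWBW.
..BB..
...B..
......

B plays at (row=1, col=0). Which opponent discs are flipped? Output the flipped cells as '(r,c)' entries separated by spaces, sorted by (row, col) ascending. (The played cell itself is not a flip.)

Answer: (2,1)

Derivation:
Dir NW: edge -> no flip
Dir N: opp run (0,0), next=edge -> no flip
Dir NE: first cell '.' (not opp) -> no flip
Dir W: edge -> no flip
Dir E: opp run (1,1), next='.' -> no flip
Dir SW: edge -> no flip
Dir S: first cell '.' (not opp) -> no flip
Dir SE: opp run (2,1) capped by B -> flip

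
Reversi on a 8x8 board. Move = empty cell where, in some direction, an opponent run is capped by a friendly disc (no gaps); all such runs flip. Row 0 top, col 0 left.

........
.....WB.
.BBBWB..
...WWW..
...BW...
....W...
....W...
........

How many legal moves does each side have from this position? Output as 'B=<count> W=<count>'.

Answer: B=5 W=11

Derivation:
-- B to move --
(0,4): no bracket -> illegal
(0,5): flips 1 -> legal
(0,6): no bracket -> illegal
(1,3): no bracket -> illegal
(1,4): flips 1 -> legal
(2,6): no bracket -> illegal
(3,2): no bracket -> illegal
(3,6): no bracket -> illegal
(4,2): no bracket -> illegal
(4,5): flips 3 -> legal
(4,6): no bracket -> illegal
(5,3): no bracket -> illegal
(5,5): flips 2 -> legal
(6,3): no bracket -> illegal
(6,5): flips 1 -> legal
(7,3): no bracket -> illegal
(7,4): no bracket -> illegal
(7,5): no bracket -> illegal
B mobility = 5
-- W to move --
(0,5): no bracket -> illegal
(0,6): no bracket -> illegal
(0,7): flips 2 -> legal
(1,0): no bracket -> illegal
(1,1): flips 1 -> legal
(1,2): flips 1 -> legal
(1,3): flips 1 -> legal
(1,4): no bracket -> illegal
(1,7): flips 1 -> legal
(2,0): flips 3 -> legal
(2,6): flips 1 -> legal
(2,7): no bracket -> illegal
(3,0): no bracket -> illegal
(3,1): no bracket -> illegal
(3,2): flips 1 -> legal
(3,6): no bracket -> illegal
(4,2): flips 1 -> legal
(5,2): flips 1 -> legal
(5,3): flips 1 -> legal
W mobility = 11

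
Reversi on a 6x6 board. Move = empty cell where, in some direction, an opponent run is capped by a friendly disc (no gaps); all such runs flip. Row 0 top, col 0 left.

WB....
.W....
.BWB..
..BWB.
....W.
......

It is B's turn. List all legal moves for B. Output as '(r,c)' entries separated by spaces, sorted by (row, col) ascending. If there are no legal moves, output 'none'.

Answer: (1,2) (4,3) (5,4)

Derivation:
(0,2): no bracket -> illegal
(1,0): no bracket -> illegal
(1,2): flips 1 -> legal
(1,3): no bracket -> illegal
(2,0): no bracket -> illegal
(2,4): no bracket -> illegal
(3,1): no bracket -> illegal
(3,5): no bracket -> illegal
(4,2): no bracket -> illegal
(4,3): flips 1 -> legal
(4,5): no bracket -> illegal
(5,3): no bracket -> illegal
(5,4): flips 1 -> legal
(5,5): no bracket -> illegal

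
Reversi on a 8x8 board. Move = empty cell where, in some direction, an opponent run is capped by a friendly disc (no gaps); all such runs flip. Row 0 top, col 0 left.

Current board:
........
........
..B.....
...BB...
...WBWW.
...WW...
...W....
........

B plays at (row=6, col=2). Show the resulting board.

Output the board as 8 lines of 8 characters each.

Place B at (6,2); scan 8 dirs for brackets.
Dir NW: first cell '.' (not opp) -> no flip
Dir N: first cell '.' (not opp) -> no flip
Dir NE: opp run (5,3) capped by B -> flip
Dir W: first cell '.' (not opp) -> no flip
Dir E: opp run (6,3), next='.' -> no flip
Dir SW: first cell '.' (not opp) -> no flip
Dir S: first cell '.' (not opp) -> no flip
Dir SE: first cell '.' (not opp) -> no flip
All flips: (5,3)

Answer: ........
........
..B.....
...BB...
...WBWW.
...BW...
..BW....
........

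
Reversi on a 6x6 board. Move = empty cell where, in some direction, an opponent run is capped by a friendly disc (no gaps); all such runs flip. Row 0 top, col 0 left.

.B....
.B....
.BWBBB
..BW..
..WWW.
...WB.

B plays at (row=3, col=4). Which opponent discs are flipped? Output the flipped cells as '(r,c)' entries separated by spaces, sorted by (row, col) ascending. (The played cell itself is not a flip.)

Dir NW: first cell 'B' (not opp) -> no flip
Dir N: first cell 'B' (not opp) -> no flip
Dir NE: first cell 'B' (not opp) -> no flip
Dir W: opp run (3,3) capped by B -> flip
Dir E: first cell '.' (not opp) -> no flip
Dir SW: opp run (4,3), next='.' -> no flip
Dir S: opp run (4,4) capped by B -> flip
Dir SE: first cell '.' (not opp) -> no flip

Answer: (3,3) (4,4)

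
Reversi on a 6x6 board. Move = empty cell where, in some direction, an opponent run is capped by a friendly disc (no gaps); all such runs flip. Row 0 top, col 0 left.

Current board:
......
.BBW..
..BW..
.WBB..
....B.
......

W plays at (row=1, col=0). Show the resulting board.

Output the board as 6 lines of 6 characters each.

Place W at (1,0); scan 8 dirs for brackets.
Dir NW: edge -> no flip
Dir N: first cell '.' (not opp) -> no flip
Dir NE: first cell '.' (not opp) -> no flip
Dir W: edge -> no flip
Dir E: opp run (1,1) (1,2) capped by W -> flip
Dir SW: edge -> no flip
Dir S: first cell '.' (not opp) -> no flip
Dir SE: first cell '.' (not opp) -> no flip
All flips: (1,1) (1,2)

Answer: ......
WWWW..
..BW..
.WBB..
....B.
......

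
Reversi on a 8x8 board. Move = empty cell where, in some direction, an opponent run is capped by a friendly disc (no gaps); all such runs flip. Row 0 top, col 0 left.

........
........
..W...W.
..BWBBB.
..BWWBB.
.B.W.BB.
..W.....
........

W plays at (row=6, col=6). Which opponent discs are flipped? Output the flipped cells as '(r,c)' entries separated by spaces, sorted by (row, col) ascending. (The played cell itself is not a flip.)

Dir NW: opp run (5,5) capped by W -> flip
Dir N: opp run (5,6) (4,6) (3,6) capped by W -> flip
Dir NE: first cell '.' (not opp) -> no flip
Dir W: first cell '.' (not opp) -> no flip
Dir E: first cell '.' (not opp) -> no flip
Dir SW: first cell '.' (not opp) -> no flip
Dir S: first cell '.' (not opp) -> no flip
Dir SE: first cell '.' (not opp) -> no flip

Answer: (3,6) (4,6) (5,5) (5,6)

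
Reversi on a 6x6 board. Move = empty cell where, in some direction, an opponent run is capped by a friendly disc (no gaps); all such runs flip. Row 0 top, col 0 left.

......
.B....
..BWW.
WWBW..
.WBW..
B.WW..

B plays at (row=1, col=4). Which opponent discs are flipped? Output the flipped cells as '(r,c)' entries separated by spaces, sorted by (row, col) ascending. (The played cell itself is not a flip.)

Dir NW: first cell '.' (not opp) -> no flip
Dir N: first cell '.' (not opp) -> no flip
Dir NE: first cell '.' (not opp) -> no flip
Dir W: first cell '.' (not opp) -> no flip
Dir E: first cell '.' (not opp) -> no flip
Dir SW: opp run (2,3) capped by B -> flip
Dir S: opp run (2,4), next='.' -> no flip
Dir SE: first cell '.' (not opp) -> no flip

Answer: (2,3)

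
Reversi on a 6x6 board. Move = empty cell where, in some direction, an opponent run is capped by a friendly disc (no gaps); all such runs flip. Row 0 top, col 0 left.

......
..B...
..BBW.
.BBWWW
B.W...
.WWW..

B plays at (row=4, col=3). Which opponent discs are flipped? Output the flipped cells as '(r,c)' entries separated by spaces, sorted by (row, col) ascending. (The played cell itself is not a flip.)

Dir NW: first cell 'B' (not opp) -> no flip
Dir N: opp run (3,3) capped by B -> flip
Dir NE: opp run (3,4), next='.' -> no flip
Dir W: opp run (4,2), next='.' -> no flip
Dir E: first cell '.' (not opp) -> no flip
Dir SW: opp run (5,2), next=edge -> no flip
Dir S: opp run (5,3), next=edge -> no flip
Dir SE: first cell '.' (not opp) -> no flip

Answer: (3,3)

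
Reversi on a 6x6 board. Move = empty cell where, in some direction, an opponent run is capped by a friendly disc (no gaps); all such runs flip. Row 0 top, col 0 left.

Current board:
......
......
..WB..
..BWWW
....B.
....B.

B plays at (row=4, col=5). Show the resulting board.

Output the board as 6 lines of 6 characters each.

Answer: ......
......
..WB..
..BWBW
....BB
....B.

Derivation:
Place B at (4,5); scan 8 dirs for brackets.
Dir NW: opp run (3,4) capped by B -> flip
Dir N: opp run (3,5), next='.' -> no flip
Dir NE: edge -> no flip
Dir W: first cell 'B' (not opp) -> no flip
Dir E: edge -> no flip
Dir SW: first cell 'B' (not opp) -> no flip
Dir S: first cell '.' (not opp) -> no flip
Dir SE: edge -> no flip
All flips: (3,4)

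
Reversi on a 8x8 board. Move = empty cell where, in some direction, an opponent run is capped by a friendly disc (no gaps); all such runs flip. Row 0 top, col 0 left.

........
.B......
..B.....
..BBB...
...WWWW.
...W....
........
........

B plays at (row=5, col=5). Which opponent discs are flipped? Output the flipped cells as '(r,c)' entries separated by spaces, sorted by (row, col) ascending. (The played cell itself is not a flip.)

Answer: (4,4)

Derivation:
Dir NW: opp run (4,4) capped by B -> flip
Dir N: opp run (4,5), next='.' -> no flip
Dir NE: opp run (4,6), next='.' -> no flip
Dir W: first cell '.' (not opp) -> no flip
Dir E: first cell '.' (not opp) -> no flip
Dir SW: first cell '.' (not opp) -> no flip
Dir S: first cell '.' (not opp) -> no flip
Dir SE: first cell '.' (not opp) -> no flip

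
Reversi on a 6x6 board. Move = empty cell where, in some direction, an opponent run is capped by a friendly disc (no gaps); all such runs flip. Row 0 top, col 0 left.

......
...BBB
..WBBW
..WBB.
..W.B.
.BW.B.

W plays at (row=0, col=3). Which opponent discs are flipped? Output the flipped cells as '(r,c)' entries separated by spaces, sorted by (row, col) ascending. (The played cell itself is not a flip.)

Answer: (1,4)

Derivation:
Dir NW: edge -> no flip
Dir N: edge -> no flip
Dir NE: edge -> no flip
Dir W: first cell '.' (not opp) -> no flip
Dir E: first cell '.' (not opp) -> no flip
Dir SW: first cell '.' (not opp) -> no flip
Dir S: opp run (1,3) (2,3) (3,3), next='.' -> no flip
Dir SE: opp run (1,4) capped by W -> flip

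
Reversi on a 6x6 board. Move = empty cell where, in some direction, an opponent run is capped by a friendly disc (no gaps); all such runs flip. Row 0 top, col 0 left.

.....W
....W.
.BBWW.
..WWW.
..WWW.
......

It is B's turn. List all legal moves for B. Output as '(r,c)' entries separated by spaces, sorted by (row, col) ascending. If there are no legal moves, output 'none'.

Answer: (2,5) (5,2) (5,4) (5,5)

Derivation:
(0,3): no bracket -> illegal
(0,4): no bracket -> illegal
(1,2): no bracket -> illegal
(1,3): no bracket -> illegal
(1,5): no bracket -> illegal
(2,5): flips 2 -> legal
(3,1): no bracket -> illegal
(3,5): no bracket -> illegal
(4,1): no bracket -> illegal
(4,5): no bracket -> illegal
(5,1): no bracket -> illegal
(5,2): flips 2 -> legal
(5,3): no bracket -> illegal
(5,4): flips 2 -> legal
(5,5): flips 2 -> legal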